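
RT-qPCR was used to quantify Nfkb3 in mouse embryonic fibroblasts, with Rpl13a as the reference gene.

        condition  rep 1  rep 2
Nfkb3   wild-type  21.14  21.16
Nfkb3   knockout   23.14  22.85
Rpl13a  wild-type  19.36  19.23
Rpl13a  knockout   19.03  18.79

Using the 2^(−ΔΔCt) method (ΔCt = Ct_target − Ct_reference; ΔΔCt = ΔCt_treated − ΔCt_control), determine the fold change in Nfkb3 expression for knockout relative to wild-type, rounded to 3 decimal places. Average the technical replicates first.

0.213

Mean Ct: Nfkb3 wild-type 21.150; Nfkb3 knockout 22.995; Rpl13a wild-type 19.295; Rpl13a knockout 18.910
ΔCt(wild-type) = 21.150 − 19.295 = 1.855
ΔCt(knockout) = 22.995 − 18.910 = 4.085
ΔΔCt = 4.085 − 1.855 = 2.230
Fold change = 2^(−2.230) = 0.2132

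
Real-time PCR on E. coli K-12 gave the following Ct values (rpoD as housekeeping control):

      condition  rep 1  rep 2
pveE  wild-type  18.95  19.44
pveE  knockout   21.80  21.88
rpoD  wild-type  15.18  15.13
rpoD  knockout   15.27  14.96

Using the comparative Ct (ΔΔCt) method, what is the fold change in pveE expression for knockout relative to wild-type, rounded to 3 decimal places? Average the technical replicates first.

0.156

Mean Ct: pveE wild-type 19.195; pveE knockout 21.840; rpoD wild-type 15.155; rpoD knockout 15.115
ΔCt(wild-type) = 19.195 − 15.155 = 4.040
ΔCt(knockout) = 21.840 − 15.115 = 6.725
ΔΔCt = 6.725 − 4.040 = 2.685
Fold change = 2^(−2.685) = 0.1555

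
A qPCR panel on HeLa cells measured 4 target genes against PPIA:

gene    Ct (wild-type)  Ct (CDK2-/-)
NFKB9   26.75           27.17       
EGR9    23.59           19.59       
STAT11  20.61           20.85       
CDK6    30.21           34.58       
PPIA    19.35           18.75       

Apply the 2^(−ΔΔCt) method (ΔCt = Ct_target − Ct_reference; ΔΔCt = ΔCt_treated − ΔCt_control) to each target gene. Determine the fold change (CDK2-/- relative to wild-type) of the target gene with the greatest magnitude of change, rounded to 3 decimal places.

NFKB9: ΔΔCt = (27.17−18.75) − (26.75−19.35) = 8.42 − 7.40 = 1.02; fold change = 2^-1.02 = 0.493
EGR9: ΔΔCt = (19.59−18.75) − (23.59−19.35) = 0.84 − 4.24 = -3.40; fold change = 2^3.40 = 10.556
STAT11: ΔΔCt = (20.85−18.75) − (20.61−19.35) = 2.10 − 1.26 = 0.84; fold change = 2^-0.84 = 0.559
CDK6: ΔΔCt = (34.58−18.75) − (30.21−19.35) = 15.83 − 10.86 = 4.97; fold change = 2^-4.97 = 0.032
CDK6 has the largest |ΔΔCt| = 4.97.

0.032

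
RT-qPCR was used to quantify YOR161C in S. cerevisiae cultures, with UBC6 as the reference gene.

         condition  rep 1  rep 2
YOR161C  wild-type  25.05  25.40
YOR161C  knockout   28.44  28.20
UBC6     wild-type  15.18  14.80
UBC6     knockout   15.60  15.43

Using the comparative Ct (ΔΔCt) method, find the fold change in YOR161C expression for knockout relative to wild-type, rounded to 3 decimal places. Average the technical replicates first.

0.168

Mean Ct: YOR161C wild-type 25.225; YOR161C knockout 28.320; UBC6 wild-type 14.990; UBC6 knockout 15.515
ΔCt(wild-type) = 25.225 − 14.990 = 10.235
ΔCt(knockout) = 28.320 − 15.515 = 12.805
ΔΔCt = 12.805 − 10.235 = 2.570
Fold change = 2^(−2.570) = 0.1684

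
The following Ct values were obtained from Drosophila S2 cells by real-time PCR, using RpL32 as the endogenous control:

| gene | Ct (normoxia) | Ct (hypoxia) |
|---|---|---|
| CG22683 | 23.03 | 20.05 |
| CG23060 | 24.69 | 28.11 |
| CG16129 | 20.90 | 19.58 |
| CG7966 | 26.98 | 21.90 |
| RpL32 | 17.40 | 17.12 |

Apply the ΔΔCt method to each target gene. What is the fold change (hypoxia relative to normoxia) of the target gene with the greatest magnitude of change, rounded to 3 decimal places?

CG22683: ΔΔCt = (20.05−17.12) − (23.03−17.40) = 2.93 − 5.63 = -2.70; fold change = 2^2.70 = 6.498
CG23060: ΔΔCt = (28.11−17.12) − (24.69−17.40) = 10.99 − 7.29 = 3.70; fold change = 2^-3.70 = 0.077
CG16129: ΔΔCt = (19.58−17.12) − (20.90−17.40) = 2.46 − 3.50 = -1.04; fold change = 2^1.04 = 2.056
CG7966: ΔΔCt = (21.90−17.12) − (26.98−17.40) = 4.78 − 9.58 = -4.80; fold change = 2^4.80 = 27.858
CG7966 has the largest |ΔΔCt| = 4.80.

27.858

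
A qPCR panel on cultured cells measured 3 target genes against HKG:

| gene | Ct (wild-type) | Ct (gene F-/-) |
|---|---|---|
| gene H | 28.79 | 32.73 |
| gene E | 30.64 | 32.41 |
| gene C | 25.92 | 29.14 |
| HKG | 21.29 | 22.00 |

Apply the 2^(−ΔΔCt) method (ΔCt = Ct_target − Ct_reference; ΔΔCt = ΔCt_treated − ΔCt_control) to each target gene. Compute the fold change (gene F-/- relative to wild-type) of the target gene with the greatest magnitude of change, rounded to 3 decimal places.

0.107

gene H: ΔΔCt = (32.73−22.00) − (28.79−21.29) = 10.73 − 7.50 = 3.23; fold change = 2^-3.23 = 0.107
gene E: ΔΔCt = (32.41−22.00) − (30.64−21.29) = 10.41 − 9.35 = 1.06; fold change = 2^-1.06 = 0.480
gene C: ΔΔCt = (29.14−22.00) − (25.92−21.29) = 7.14 − 4.63 = 2.51; fold change = 2^-2.51 = 0.176
gene H has the largest |ΔΔCt| = 3.23.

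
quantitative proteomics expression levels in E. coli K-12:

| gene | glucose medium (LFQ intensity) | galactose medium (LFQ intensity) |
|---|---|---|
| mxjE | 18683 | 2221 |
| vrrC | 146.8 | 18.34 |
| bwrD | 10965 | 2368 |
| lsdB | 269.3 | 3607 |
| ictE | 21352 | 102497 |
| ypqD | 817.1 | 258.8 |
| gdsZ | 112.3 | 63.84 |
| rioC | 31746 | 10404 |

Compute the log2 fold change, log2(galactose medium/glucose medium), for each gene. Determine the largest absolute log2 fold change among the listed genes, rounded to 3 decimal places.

log2(2221/18683) = -3.072  (mxjE)
log2(18.34/146.8) = -3.001  (vrrC)
log2(2368/10965) = -2.211  (bwrD)
log2(3607/269.3) = 3.744  (lsdB)
log2(102497/21352) = 2.263  (ictE)
log2(258.8/817.1) = -1.659  (ypqD)
log2(63.84/112.3) = -0.815  (gdsZ)
log2(10404/31746) = -1.609  (rioC)
The largest magnitude belongs to lsdB.

3.744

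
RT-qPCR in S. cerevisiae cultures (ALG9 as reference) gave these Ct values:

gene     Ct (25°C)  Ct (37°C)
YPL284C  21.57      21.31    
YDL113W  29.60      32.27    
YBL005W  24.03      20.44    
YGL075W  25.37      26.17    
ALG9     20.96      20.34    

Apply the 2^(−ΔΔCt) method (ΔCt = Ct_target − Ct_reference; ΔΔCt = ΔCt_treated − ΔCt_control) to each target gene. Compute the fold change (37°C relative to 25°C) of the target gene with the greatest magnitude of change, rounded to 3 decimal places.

0.102

YPL284C: ΔΔCt = (21.31−20.34) − (21.57−20.96) = 0.97 − 0.61 = 0.36; fold change = 2^-0.36 = 0.779
YDL113W: ΔΔCt = (32.27−20.34) − (29.60−20.96) = 11.93 − 8.64 = 3.29; fold change = 2^-3.29 = 0.102
YBL005W: ΔΔCt = (20.44−20.34) − (24.03−20.96) = 0.10 − 3.07 = -2.97; fold change = 2^2.97 = 7.835
YGL075W: ΔΔCt = (26.17−20.34) − (25.37−20.96) = 5.83 − 4.41 = 1.42; fold change = 2^-1.42 = 0.374
YDL113W has the largest |ΔΔCt| = 3.29.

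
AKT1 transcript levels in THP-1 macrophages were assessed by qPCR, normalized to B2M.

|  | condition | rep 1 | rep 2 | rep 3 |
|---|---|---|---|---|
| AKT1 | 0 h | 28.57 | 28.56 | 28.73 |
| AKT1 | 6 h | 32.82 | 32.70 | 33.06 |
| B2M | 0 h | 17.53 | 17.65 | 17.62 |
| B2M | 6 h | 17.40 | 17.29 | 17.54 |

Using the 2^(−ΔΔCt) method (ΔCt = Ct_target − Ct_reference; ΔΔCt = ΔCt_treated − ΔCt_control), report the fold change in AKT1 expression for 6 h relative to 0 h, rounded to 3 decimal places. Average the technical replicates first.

Mean Ct: AKT1 0 h 28.620; AKT1 6 h 32.860; B2M 0 h 17.600; B2M 6 h 17.410
ΔCt(0 h) = 28.620 − 17.600 = 11.020
ΔCt(6 h) = 32.860 − 17.410 = 15.450
ΔΔCt = 15.450 − 11.020 = 4.430
Fold change = 2^(−4.430) = 0.0464

0.046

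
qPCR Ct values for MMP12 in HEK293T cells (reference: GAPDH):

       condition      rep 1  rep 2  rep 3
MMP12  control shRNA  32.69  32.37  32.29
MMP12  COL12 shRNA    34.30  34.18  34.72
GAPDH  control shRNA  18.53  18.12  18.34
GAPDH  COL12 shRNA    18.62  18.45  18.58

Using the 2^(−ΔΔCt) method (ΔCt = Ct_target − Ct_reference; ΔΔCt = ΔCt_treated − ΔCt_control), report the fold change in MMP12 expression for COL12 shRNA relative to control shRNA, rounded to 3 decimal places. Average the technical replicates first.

0.301

Mean Ct: MMP12 control shRNA 32.450; MMP12 COL12 shRNA 34.400; GAPDH control shRNA 18.330; GAPDH COL12 shRNA 18.550
ΔCt(control shRNA) = 32.450 − 18.330 = 14.120
ΔCt(COL12 shRNA) = 34.400 − 18.550 = 15.850
ΔΔCt = 15.850 − 14.120 = 1.730
Fold change = 2^(−1.730) = 0.3015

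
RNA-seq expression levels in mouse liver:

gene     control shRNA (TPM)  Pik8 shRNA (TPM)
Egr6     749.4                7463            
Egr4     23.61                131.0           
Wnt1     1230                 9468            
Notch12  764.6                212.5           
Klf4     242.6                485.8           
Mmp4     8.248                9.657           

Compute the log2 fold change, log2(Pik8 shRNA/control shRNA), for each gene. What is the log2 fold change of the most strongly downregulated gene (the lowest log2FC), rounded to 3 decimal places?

-1.847

log2(7463/749.4) = 3.316  (Egr6)
log2(131.0/23.61) = 2.472  (Egr4)
log2(9468/1230) = 2.944  (Wnt1)
log2(212.5/764.6) = -1.847  (Notch12)
log2(485.8/242.6) = 1.002  (Klf4)
log2(9.657/8.248) = 0.228  (Mmp4)
Notch12 is most strongly downregulated.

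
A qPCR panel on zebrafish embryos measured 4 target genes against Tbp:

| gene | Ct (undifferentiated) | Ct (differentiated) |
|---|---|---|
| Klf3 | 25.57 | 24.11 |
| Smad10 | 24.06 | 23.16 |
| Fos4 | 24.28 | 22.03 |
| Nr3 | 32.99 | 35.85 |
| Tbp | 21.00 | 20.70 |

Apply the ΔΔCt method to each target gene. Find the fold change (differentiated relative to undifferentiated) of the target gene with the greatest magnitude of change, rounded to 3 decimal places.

Klf3: ΔΔCt = (24.11−20.70) − (25.57−21.00) = 3.41 − 4.57 = -1.16; fold change = 2^1.16 = 2.235
Smad10: ΔΔCt = (23.16−20.70) − (24.06−21.00) = 2.46 − 3.06 = -0.60; fold change = 2^0.60 = 1.516
Fos4: ΔΔCt = (22.03−20.70) − (24.28−21.00) = 1.33 − 3.28 = -1.95; fold change = 2^1.95 = 3.864
Nr3: ΔΔCt = (35.85−20.70) − (32.99−21.00) = 15.15 − 11.99 = 3.16; fold change = 2^-3.16 = 0.112
Nr3 has the largest |ΔΔCt| = 3.16.

0.112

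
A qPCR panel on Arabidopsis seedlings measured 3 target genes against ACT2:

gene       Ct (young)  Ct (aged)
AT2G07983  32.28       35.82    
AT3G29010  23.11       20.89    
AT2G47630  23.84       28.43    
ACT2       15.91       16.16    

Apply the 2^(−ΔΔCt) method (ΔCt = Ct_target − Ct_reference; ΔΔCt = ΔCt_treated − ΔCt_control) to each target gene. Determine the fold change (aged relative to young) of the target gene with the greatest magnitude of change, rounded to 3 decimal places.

AT2G07983: ΔΔCt = (35.82−16.16) − (32.28−15.91) = 19.66 − 16.37 = 3.29; fold change = 2^-3.29 = 0.102
AT3G29010: ΔΔCt = (20.89−16.16) − (23.11−15.91) = 4.73 − 7.20 = -2.47; fold change = 2^2.47 = 5.540
AT2G47630: ΔΔCt = (28.43−16.16) − (23.84−15.91) = 12.27 − 7.93 = 4.34; fold change = 2^-4.34 = 0.049
AT2G47630 has the largest |ΔΔCt| = 4.34.

0.049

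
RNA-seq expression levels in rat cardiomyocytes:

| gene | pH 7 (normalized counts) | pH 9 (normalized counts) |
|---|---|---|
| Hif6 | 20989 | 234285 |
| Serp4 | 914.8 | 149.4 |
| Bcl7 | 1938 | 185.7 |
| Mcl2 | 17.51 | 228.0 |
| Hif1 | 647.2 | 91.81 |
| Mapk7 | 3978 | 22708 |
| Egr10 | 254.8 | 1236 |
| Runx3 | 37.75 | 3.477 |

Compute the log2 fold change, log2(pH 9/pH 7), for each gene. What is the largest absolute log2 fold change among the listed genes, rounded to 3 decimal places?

log2(234285/20989) = 3.481  (Hif6)
log2(149.4/914.8) = -2.614  (Serp4)
log2(185.7/1938) = -3.384  (Bcl7)
log2(228.0/17.51) = 3.703  (Mcl2)
log2(91.81/647.2) = -2.817  (Hif1)
log2(22708/3978) = 2.513  (Mapk7)
log2(1236/254.8) = 2.278  (Egr10)
log2(3.477/37.75) = -3.441  (Runx3)
The largest magnitude belongs to Mcl2.

3.703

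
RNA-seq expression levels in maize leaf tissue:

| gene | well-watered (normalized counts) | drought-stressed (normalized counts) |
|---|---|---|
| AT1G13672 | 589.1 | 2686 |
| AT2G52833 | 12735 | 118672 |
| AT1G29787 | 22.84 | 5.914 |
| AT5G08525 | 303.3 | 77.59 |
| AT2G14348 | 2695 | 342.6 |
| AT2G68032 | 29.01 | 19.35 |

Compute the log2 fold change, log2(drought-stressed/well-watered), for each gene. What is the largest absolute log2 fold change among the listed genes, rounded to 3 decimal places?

3.220

log2(2686/589.1) = 2.189  (AT1G13672)
log2(118672/12735) = 3.220  (AT2G52833)
log2(5.914/22.84) = -1.949  (AT1G29787)
log2(77.59/303.3) = -1.967  (AT5G08525)
log2(342.6/2695) = -2.976  (AT2G14348)
log2(19.35/29.01) = -0.584  (AT2G68032)
The largest magnitude belongs to AT2G52833.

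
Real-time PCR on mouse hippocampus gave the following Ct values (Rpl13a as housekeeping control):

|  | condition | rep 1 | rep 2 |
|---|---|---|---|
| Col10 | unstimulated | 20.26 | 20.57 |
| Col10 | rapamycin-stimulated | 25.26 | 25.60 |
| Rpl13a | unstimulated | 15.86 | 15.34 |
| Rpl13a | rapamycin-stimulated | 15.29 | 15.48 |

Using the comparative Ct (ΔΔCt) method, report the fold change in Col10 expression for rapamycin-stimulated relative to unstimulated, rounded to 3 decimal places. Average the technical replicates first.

0.027

Mean Ct: Col10 unstimulated 20.415; Col10 rapamycin-stimulated 25.430; Rpl13a unstimulated 15.600; Rpl13a rapamycin-stimulated 15.385
ΔCt(unstimulated) = 20.415 − 15.600 = 4.815
ΔCt(rapamycin-stimulated) = 25.430 − 15.385 = 10.045
ΔΔCt = 10.045 − 4.815 = 5.230
Fold change = 2^(−5.230) = 0.0266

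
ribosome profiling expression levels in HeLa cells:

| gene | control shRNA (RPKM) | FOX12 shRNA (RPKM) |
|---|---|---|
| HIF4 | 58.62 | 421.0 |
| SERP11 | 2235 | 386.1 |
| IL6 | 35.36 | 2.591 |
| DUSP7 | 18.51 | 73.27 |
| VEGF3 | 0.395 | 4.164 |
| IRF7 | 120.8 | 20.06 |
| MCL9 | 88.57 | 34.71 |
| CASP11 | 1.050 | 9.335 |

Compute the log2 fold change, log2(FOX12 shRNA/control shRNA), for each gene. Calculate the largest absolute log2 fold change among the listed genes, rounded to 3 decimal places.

log2(421.0/58.62) = 2.844  (HIF4)
log2(386.1/2235) = -2.533  (SERP11)
log2(2.591/35.36) = -3.771  (IL6)
log2(73.27/18.51) = 1.985  (DUSP7)
log2(4.164/0.395) = 3.398  (VEGF3)
log2(20.06/120.8) = -2.590  (IRF7)
log2(34.71/88.57) = -1.351  (MCL9)
log2(9.335/1.050) = 3.152  (CASP11)
The largest magnitude belongs to IL6.

3.771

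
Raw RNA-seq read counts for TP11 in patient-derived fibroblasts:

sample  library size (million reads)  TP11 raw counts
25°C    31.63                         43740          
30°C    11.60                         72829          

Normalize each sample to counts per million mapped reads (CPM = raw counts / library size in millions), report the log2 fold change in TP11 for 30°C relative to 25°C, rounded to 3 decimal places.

CPM(25°C) = 43740 / 31.63 = 1382.8644
CPM(30°C) = 72829 / 11.60 = 6278.3621
Fold change = 6278.3621 / 1382.8644 = 4.54011
log2(4.54011) = 2.1827

2.183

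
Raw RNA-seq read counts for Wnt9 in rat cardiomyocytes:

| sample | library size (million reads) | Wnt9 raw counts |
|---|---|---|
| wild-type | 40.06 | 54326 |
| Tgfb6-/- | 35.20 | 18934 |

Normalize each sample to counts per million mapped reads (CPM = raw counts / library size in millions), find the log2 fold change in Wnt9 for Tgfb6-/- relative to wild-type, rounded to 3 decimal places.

-1.334

CPM(wild-type) = 54326 / 40.06 = 1356.1158
CPM(Tgfb6-/-) = 18934 / 35.20 = 537.8977
Fold change = 537.8977 / 1356.1158 = 0.39665
log2(0.39665) = -1.3341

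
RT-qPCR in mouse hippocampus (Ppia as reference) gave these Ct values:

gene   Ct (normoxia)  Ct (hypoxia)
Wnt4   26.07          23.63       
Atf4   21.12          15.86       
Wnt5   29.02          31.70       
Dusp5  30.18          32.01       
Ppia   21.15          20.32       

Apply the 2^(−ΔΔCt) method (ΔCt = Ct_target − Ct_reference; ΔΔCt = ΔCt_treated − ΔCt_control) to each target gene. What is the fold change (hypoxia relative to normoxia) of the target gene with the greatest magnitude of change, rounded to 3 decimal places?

21.556

Wnt4: ΔΔCt = (23.63−20.32) − (26.07−21.15) = 3.31 − 4.92 = -1.61; fold change = 2^1.61 = 3.053
Atf4: ΔΔCt = (15.86−20.32) − (21.12−21.15) = -4.46 − (-0.03) = -4.43; fold change = 2^4.43 = 21.556
Wnt5: ΔΔCt = (31.70−20.32) − (29.02−21.15) = 11.38 − 7.87 = 3.51; fold change = 2^-3.51 = 0.088
Dusp5: ΔΔCt = (32.01−20.32) − (30.18−21.15) = 11.69 − 9.03 = 2.66; fold change = 2^-2.66 = 0.158
Atf4 has the largest |ΔΔCt| = 4.43.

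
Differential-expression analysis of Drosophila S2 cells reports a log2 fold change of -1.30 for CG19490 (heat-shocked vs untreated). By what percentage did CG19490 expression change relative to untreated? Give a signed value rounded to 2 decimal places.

Fold change = 2^(-1.30) = 0.4061
Percent change = (FC − 1) × 100% = (0.4061 − 1) × 100 = -59.39%

-59.39%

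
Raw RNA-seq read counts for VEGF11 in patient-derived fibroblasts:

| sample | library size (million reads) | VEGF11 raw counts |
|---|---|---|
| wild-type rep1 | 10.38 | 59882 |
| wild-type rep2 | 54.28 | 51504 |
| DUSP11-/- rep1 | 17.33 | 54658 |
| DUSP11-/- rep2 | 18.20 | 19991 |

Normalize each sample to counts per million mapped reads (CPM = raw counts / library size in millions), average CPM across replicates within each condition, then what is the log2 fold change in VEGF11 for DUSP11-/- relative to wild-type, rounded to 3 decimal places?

-0.660

CPM(wild-type rep1) = 59882 / 10.38 = 5768.9788
CPM(wild-type rep2) = 51504 / 54.28 = 948.8578
CPM(DUSP11-/- rep1) = 54658 / 17.33 = 3153.9527
CPM(DUSP11-/- rep2) = 19991 / 18.20 = 1098.4066
mean CPM(wild-type) = 3358.9183; mean CPM(DUSP11-/-) = 2126.1796
Fold change = 2126.1796 / 3358.9183 = 0.63300
log2(0.63300) = -0.6597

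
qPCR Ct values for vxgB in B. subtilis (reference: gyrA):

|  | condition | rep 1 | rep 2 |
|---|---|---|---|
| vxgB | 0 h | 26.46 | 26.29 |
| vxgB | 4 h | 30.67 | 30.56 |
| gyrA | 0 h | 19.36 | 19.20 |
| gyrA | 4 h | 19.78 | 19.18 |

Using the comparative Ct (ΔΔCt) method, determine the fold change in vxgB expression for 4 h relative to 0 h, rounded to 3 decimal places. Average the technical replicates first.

0.061

Mean Ct: vxgB 0 h 26.375; vxgB 4 h 30.615; gyrA 0 h 19.280; gyrA 4 h 19.480
ΔCt(0 h) = 26.375 − 19.280 = 7.095
ΔCt(4 h) = 30.615 − 19.480 = 11.135
ΔΔCt = 11.135 − 7.095 = 4.040
Fold change = 2^(−4.040) = 0.0608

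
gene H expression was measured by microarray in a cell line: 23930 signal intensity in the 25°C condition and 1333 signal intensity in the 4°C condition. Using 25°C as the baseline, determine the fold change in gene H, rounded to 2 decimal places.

Fold change = 1333 / 23930 = 0.056
gene H is downregulated.

0.06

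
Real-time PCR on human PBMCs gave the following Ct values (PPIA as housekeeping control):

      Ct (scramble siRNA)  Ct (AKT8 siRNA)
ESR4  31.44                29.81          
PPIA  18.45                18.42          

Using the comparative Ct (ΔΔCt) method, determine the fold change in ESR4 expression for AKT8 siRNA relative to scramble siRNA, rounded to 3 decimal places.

3.031

ΔCt(scramble siRNA) = 31.440 − 18.450 = 12.990
ΔCt(AKT8 siRNA) = 29.810 − 18.420 = 11.390
ΔΔCt = 11.390 − 12.990 = -1.600
Fold change = 2^(−(-1.600)) = 2^1.600 = 3.0314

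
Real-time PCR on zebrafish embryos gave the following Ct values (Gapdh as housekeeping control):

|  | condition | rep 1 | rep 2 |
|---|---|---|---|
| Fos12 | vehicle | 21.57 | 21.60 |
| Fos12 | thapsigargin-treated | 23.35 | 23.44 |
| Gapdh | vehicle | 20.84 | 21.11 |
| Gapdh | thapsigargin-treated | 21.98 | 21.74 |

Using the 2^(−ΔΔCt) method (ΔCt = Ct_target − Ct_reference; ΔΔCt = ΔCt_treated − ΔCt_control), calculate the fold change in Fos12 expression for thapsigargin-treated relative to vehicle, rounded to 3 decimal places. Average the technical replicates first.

Mean Ct: Fos12 vehicle 21.585; Fos12 thapsigargin-treated 23.395; Gapdh vehicle 20.975; Gapdh thapsigargin-treated 21.860
ΔCt(vehicle) = 21.585 − 20.975 = 0.610
ΔCt(thapsigargin-treated) = 23.395 − 21.860 = 1.535
ΔΔCt = 1.535 − 0.610 = 0.925
Fold change = 2^(−0.925) = 0.5267

0.527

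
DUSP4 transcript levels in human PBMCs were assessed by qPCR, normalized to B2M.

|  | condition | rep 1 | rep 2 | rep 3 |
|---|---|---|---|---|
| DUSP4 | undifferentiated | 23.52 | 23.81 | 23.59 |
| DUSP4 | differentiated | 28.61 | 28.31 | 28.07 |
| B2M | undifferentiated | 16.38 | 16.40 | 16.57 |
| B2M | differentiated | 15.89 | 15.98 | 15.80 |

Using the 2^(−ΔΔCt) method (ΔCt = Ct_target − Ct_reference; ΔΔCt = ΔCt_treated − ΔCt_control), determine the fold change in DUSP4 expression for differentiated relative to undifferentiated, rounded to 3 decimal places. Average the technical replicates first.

0.026

Mean Ct: DUSP4 undifferentiated 23.640; DUSP4 differentiated 28.330; B2M undifferentiated 16.450; B2M differentiated 15.890
ΔCt(undifferentiated) = 23.640 − 16.450 = 7.190
ΔCt(differentiated) = 28.330 − 15.890 = 12.440
ΔΔCt = 12.440 − 7.190 = 5.250
Fold change = 2^(−5.250) = 0.0263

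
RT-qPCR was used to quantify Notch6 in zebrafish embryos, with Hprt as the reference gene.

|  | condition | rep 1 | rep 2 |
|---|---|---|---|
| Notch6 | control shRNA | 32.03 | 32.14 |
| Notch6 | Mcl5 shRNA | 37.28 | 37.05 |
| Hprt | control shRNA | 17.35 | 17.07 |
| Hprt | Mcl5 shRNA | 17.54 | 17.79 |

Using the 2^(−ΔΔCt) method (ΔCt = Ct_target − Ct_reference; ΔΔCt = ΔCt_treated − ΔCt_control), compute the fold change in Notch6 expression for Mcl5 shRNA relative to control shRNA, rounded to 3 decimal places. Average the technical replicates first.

0.041

Mean Ct: Notch6 control shRNA 32.085; Notch6 Mcl5 shRNA 37.165; Hprt control shRNA 17.210; Hprt Mcl5 shRNA 17.665
ΔCt(control shRNA) = 32.085 − 17.210 = 14.875
ΔCt(Mcl5 shRNA) = 37.165 − 17.665 = 19.500
ΔΔCt = 19.500 − 14.875 = 4.625
Fold change = 2^(−4.625) = 0.0405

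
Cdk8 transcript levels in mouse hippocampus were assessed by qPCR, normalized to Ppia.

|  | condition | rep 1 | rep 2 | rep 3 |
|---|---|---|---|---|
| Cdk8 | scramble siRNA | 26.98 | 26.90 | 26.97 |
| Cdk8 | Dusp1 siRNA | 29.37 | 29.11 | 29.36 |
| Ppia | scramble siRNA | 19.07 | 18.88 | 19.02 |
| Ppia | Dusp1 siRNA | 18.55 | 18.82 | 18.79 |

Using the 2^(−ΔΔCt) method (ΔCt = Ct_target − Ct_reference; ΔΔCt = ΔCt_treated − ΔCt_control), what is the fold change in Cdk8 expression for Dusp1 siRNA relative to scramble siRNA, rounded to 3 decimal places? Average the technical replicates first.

0.165

Mean Ct: Cdk8 scramble siRNA 26.950; Cdk8 Dusp1 siRNA 29.280; Ppia scramble siRNA 18.990; Ppia Dusp1 siRNA 18.720
ΔCt(scramble siRNA) = 26.950 − 18.990 = 7.960
ΔCt(Dusp1 siRNA) = 29.280 − 18.720 = 10.560
ΔΔCt = 10.560 − 7.960 = 2.600
Fold change = 2^(−2.600) = 0.1649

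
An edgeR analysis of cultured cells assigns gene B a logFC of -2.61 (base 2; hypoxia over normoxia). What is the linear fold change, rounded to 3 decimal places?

0.164

Fold change = 2^(-2.61) = 0.1638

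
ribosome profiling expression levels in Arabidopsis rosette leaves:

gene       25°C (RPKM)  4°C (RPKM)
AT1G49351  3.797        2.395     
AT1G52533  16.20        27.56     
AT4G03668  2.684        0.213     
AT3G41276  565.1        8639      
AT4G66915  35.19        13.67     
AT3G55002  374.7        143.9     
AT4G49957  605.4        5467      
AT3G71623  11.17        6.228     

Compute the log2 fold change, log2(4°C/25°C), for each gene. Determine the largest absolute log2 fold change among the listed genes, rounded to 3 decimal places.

log2(2.395/3.797) = -0.665  (AT1G49351)
log2(27.56/16.20) = 0.767  (AT1G52533)
log2(0.213/2.684) = -3.655  (AT4G03668)
log2(8639/565.1) = 3.934  (AT3G41276)
log2(13.67/35.19) = -1.364  (AT4G66915)
log2(143.9/374.7) = -1.381  (AT3G55002)
log2(5467/605.4) = 3.175  (AT4G49957)
log2(6.228/11.17) = -0.843  (AT3G71623)
The largest magnitude belongs to AT3G41276.

3.934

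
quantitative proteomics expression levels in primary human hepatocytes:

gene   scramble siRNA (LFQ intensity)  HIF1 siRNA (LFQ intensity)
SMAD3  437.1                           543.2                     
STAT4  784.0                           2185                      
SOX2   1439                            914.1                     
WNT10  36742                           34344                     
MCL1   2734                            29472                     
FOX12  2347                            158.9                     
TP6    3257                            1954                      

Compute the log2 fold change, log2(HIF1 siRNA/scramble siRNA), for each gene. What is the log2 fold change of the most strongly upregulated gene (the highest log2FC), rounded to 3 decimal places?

log2(543.2/437.1) = 0.314  (SMAD3)
log2(2185/784.0) = 1.479  (STAT4)
log2(914.1/1439) = -0.655  (SOX2)
log2(34344/36742) = -0.097  (WNT10)
log2(29472/2734) = 3.430  (MCL1)
log2(158.9/2347) = -3.885  (FOX12)
log2(1954/3257) = -0.737  (TP6)
MCL1 is most strongly upregulated.

3.430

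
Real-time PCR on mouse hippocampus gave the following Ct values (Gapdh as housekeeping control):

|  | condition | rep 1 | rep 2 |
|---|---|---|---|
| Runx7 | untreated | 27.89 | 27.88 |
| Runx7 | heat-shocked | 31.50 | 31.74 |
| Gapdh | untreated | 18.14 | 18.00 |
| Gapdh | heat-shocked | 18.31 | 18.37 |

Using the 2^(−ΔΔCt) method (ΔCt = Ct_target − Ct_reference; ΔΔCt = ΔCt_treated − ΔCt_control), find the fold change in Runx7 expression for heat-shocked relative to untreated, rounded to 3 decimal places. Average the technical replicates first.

0.091

Mean Ct: Runx7 untreated 27.885; Runx7 heat-shocked 31.620; Gapdh untreated 18.070; Gapdh heat-shocked 18.340
ΔCt(untreated) = 27.885 − 18.070 = 9.815
ΔCt(heat-shocked) = 31.620 − 18.340 = 13.280
ΔΔCt = 13.280 − 9.815 = 3.465
Fold change = 2^(−3.465) = 0.0906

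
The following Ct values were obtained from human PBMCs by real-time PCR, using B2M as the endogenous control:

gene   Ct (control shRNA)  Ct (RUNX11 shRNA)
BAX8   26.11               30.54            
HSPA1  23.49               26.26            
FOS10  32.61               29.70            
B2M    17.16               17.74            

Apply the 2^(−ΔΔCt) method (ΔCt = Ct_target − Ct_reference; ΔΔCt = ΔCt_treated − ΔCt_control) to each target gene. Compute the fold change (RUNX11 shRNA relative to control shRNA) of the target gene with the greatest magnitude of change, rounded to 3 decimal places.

0.069

BAX8: ΔΔCt = (30.54−17.74) − (26.11−17.16) = 12.80 − 8.95 = 3.85; fold change = 2^-3.85 = 0.069
HSPA1: ΔΔCt = (26.26−17.74) − (23.49−17.16) = 8.52 − 6.33 = 2.19; fold change = 2^-2.19 = 0.219
FOS10: ΔΔCt = (29.70−17.74) − (32.61−17.16) = 11.96 − 15.45 = -3.49; fold change = 2^3.49 = 11.236
BAX8 has the largest |ΔΔCt| = 3.85.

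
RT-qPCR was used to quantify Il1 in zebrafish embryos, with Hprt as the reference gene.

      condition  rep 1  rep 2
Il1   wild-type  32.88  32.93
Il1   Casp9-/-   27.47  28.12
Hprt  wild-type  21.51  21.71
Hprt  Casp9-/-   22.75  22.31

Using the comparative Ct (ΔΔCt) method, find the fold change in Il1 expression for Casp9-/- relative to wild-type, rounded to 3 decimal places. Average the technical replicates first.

65.345

Mean Ct: Il1 wild-type 32.905; Il1 Casp9-/- 27.795; Hprt wild-type 21.610; Hprt Casp9-/- 22.530
ΔCt(wild-type) = 32.905 − 21.610 = 11.295
ΔCt(Casp9-/-) = 27.795 − 22.530 = 5.265
ΔΔCt = 5.265 − 11.295 = -6.030
Fold change = 2^(−(-6.030)) = 2^6.030 = 65.3448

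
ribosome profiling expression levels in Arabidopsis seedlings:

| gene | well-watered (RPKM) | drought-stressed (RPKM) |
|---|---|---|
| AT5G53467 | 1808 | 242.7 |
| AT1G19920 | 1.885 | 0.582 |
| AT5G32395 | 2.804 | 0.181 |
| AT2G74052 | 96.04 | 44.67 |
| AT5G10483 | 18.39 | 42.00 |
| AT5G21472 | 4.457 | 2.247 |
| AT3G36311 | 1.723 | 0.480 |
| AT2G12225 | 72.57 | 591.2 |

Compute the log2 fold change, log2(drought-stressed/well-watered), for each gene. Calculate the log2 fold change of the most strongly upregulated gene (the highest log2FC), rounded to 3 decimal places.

3.026

log2(242.7/1808) = -2.897  (AT5G53467)
log2(0.582/1.885) = -1.695  (AT1G19920)
log2(0.181/2.804) = -3.953  (AT5G32395)
log2(44.67/96.04) = -1.104  (AT2G74052)
log2(42.00/18.39) = 1.191  (AT5G10483)
log2(2.247/4.457) = -0.988  (AT5G21472)
log2(0.480/1.723) = -1.844  (AT3G36311)
log2(591.2/72.57) = 3.026  (AT2G12225)
AT2G12225 is most strongly upregulated.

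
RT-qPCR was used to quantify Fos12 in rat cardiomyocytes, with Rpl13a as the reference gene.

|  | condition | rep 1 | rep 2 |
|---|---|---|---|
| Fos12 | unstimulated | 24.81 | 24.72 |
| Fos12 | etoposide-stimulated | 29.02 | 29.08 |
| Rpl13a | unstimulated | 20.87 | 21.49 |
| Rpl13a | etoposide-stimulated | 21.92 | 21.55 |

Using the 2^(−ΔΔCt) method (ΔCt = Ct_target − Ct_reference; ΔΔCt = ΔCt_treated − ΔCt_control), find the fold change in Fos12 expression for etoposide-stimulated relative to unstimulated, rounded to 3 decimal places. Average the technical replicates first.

Mean Ct: Fos12 unstimulated 24.765; Fos12 etoposide-stimulated 29.050; Rpl13a unstimulated 21.180; Rpl13a etoposide-stimulated 21.735
ΔCt(unstimulated) = 24.765 − 21.180 = 3.585
ΔCt(etoposide-stimulated) = 29.050 − 21.735 = 7.315
ΔΔCt = 7.315 − 3.585 = 3.730
Fold change = 2^(−3.730) = 0.0754

0.075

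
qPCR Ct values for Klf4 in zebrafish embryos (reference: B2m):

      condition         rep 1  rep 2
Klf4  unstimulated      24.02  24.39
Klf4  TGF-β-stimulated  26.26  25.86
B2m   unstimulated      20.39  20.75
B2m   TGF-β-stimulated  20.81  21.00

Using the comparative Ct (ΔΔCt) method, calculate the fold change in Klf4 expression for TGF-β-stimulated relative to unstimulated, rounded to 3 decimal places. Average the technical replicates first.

0.349

Mean Ct: Klf4 unstimulated 24.205; Klf4 TGF-β-stimulated 26.060; B2m unstimulated 20.570; B2m TGF-β-stimulated 20.905
ΔCt(unstimulated) = 24.205 − 20.570 = 3.635
ΔCt(TGF-β-stimulated) = 26.060 − 20.905 = 5.155
ΔΔCt = 5.155 − 3.635 = 1.520
Fold change = 2^(−1.520) = 0.3487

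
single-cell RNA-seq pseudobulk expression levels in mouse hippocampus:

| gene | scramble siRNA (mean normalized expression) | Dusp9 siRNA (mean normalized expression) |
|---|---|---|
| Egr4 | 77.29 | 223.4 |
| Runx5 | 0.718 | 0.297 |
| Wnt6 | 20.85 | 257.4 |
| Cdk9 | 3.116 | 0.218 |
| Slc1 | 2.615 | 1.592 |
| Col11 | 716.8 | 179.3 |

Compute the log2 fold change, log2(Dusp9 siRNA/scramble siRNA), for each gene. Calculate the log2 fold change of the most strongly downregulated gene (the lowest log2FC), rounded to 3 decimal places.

-3.837

log2(223.4/77.29) = 1.531  (Egr4)
log2(0.297/0.718) = -1.274  (Runx5)
log2(257.4/20.85) = 3.626  (Wnt6)
log2(0.218/3.116) = -3.837  (Cdk9)
log2(1.592/2.615) = -0.716  (Slc1)
log2(179.3/716.8) = -1.999  (Col11)
Cdk9 is most strongly downregulated.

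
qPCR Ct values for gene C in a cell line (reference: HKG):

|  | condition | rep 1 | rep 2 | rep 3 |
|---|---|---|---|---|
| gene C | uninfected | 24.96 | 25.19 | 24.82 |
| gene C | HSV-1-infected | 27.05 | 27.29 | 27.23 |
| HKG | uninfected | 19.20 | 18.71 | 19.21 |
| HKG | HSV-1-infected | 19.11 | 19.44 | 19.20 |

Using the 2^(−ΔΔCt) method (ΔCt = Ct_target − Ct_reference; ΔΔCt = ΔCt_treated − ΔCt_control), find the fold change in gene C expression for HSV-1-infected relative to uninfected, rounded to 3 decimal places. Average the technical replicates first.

0.252

Mean Ct: gene C uninfected 24.990; gene C HSV-1-infected 27.190; HKG uninfected 19.040; HKG HSV-1-infected 19.250
ΔCt(uninfected) = 24.990 − 19.040 = 5.950
ΔCt(HSV-1-infected) = 27.190 − 19.250 = 7.940
ΔΔCt = 7.940 − 5.950 = 1.990
Fold change = 2^(−1.990) = 0.2517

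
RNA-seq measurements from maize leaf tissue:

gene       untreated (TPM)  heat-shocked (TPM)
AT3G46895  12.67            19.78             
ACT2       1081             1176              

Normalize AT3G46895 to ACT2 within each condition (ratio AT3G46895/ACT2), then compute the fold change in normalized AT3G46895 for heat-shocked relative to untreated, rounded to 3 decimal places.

AT3G46895/ACT2 (untreated) = 12.67 / 1081 = 0.011721
AT3G46895/ACT2 (heat-shocked) = 19.78 / 1176 = 0.01682
Fold change = 0.01682 / 0.011721 = 1.4351

1.435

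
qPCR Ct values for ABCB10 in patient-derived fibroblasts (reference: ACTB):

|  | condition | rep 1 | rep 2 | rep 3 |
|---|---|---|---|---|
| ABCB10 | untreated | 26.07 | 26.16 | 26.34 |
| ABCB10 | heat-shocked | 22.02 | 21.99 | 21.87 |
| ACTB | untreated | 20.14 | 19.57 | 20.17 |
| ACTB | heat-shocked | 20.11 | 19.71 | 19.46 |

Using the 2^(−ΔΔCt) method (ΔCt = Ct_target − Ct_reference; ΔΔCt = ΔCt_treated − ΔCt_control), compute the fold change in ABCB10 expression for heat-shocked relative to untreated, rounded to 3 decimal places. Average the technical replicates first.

Mean Ct: ABCB10 untreated 26.190; ABCB10 heat-shocked 21.960; ACTB untreated 19.960; ACTB heat-shocked 19.760
ΔCt(untreated) = 26.190 − 19.960 = 6.230
ΔCt(heat-shocked) = 21.960 − 19.760 = 2.200
ΔΔCt = 2.200 − 6.230 = -4.030
Fold change = 2^(−(-4.030)) = 2^4.030 = 16.3362

16.336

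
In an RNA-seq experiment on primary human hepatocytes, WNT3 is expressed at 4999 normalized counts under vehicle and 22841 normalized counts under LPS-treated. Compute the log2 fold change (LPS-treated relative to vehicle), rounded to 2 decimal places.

2.19

Fold change = 22841 / 4999 = 4.5691
log2(4.5691) = 2.192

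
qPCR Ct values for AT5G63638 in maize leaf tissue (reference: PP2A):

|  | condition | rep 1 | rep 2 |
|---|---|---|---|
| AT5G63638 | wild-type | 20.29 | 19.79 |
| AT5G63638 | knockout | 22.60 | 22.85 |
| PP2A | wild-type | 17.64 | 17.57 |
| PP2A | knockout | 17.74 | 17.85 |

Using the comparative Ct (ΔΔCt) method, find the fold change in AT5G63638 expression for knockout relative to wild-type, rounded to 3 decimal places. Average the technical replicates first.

Mean Ct: AT5G63638 wild-type 20.040; AT5G63638 knockout 22.725; PP2A wild-type 17.605; PP2A knockout 17.795
ΔCt(wild-type) = 20.040 − 17.605 = 2.435
ΔCt(knockout) = 22.725 − 17.795 = 4.930
ΔΔCt = 4.930 − 2.435 = 2.495
Fold change = 2^(−2.495) = 0.1774

0.177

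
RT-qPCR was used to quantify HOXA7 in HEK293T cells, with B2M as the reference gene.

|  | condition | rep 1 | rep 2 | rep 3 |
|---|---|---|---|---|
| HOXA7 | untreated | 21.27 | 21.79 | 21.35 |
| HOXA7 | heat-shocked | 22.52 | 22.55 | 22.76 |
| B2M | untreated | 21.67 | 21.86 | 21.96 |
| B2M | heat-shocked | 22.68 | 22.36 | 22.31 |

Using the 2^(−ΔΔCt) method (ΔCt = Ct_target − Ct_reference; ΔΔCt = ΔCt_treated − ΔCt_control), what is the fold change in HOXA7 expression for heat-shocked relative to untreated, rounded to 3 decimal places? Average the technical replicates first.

Mean Ct: HOXA7 untreated 21.470; HOXA7 heat-shocked 22.610; B2M untreated 21.830; B2M heat-shocked 22.450
ΔCt(untreated) = 21.470 − 21.830 = -0.360
ΔCt(heat-shocked) = 22.610 − 22.450 = 0.160
ΔΔCt = 0.160 − (-0.360) = 0.520
Fold change = 2^(−0.520) = 0.6974

0.697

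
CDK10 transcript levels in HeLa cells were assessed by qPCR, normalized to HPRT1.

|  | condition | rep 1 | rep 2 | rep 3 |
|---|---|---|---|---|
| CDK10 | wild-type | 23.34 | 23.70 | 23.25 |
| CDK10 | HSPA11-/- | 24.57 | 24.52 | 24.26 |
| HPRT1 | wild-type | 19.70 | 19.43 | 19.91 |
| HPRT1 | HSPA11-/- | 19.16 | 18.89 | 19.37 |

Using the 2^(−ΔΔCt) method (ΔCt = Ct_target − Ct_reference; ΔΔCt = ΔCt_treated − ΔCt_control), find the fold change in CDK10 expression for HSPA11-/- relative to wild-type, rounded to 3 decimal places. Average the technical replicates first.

0.339

Mean Ct: CDK10 wild-type 23.430; CDK10 HSPA11-/- 24.450; HPRT1 wild-type 19.680; HPRT1 HSPA11-/- 19.140
ΔCt(wild-type) = 23.430 − 19.680 = 3.750
ΔCt(HSPA11-/-) = 24.450 − 19.140 = 5.310
ΔΔCt = 5.310 − 3.750 = 1.560
Fold change = 2^(−1.560) = 0.3392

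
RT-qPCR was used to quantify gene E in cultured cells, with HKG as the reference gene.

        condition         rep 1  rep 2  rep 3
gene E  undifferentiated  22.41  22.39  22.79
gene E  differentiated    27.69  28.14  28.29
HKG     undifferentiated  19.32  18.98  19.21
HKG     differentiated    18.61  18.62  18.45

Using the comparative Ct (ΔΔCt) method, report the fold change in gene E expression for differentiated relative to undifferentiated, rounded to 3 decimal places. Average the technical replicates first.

Mean Ct: gene E undifferentiated 22.530; gene E differentiated 28.040; HKG undifferentiated 19.170; HKG differentiated 18.560
ΔCt(undifferentiated) = 22.530 − 19.170 = 3.360
ΔCt(differentiated) = 28.040 − 18.560 = 9.480
ΔΔCt = 9.480 − 3.360 = 6.120
Fold change = 2^(−6.120) = 0.0144

0.014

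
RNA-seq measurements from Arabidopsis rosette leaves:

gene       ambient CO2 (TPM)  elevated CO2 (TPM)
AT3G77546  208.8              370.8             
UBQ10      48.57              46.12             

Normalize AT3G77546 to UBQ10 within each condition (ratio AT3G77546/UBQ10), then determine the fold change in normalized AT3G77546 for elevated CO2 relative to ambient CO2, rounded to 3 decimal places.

AT3G77546/UBQ10 (ambient CO2) = 208.8 / 48.57 = 4.2989
AT3G77546/UBQ10 (elevated CO2) = 370.8 / 46.12 = 8.0399
Fold change = 8.0399 / 4.2989 = 1.8702

1.870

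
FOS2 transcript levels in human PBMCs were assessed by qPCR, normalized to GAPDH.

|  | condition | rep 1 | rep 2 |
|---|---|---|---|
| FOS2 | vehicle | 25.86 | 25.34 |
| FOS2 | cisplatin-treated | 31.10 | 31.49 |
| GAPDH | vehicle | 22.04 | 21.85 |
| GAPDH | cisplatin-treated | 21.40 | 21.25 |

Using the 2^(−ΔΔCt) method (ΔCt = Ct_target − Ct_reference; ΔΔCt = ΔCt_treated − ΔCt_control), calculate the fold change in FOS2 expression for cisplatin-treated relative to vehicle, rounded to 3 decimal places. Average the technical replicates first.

0.013

Mean Ct: FOS2 vehicle 25.600; FOS2 cisplatin-treated 31.295; GAPDH vehicle 21.945; GAPDH cisplatin-treated 21.325
ΔCt(vehicle) = 25.600 − 21.945 = 3.655
ΔCt(cisplatin-treated) = 31.295 − 21.325 = 9.970
ΔΔCt = 9.970 − 3.655 = 6.315
Fold change = 2^(−6.315) = 0.0126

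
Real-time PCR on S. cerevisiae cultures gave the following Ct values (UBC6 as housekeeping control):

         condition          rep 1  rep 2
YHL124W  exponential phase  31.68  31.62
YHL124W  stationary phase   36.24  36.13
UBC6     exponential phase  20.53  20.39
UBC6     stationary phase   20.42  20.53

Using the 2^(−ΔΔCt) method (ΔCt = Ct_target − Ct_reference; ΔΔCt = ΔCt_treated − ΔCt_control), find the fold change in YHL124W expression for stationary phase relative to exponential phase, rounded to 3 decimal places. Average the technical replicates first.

Mean Ct: YHL124W exponential phase 31.650; YHL124W stationary phase 36.185; UBC6 exponential phase 20.460; UBC6 stationary phase 20.475
ΔCt(exponential phase) = 31.650 − 20.460 = 11.190
ΔCt(stationary phase) = 36.185 − 20.475 = 15.710
ΔΔCt = 15.710 − 11.190 = 4.520
Fold change = 2^(−4.520) = 0.0436

0.044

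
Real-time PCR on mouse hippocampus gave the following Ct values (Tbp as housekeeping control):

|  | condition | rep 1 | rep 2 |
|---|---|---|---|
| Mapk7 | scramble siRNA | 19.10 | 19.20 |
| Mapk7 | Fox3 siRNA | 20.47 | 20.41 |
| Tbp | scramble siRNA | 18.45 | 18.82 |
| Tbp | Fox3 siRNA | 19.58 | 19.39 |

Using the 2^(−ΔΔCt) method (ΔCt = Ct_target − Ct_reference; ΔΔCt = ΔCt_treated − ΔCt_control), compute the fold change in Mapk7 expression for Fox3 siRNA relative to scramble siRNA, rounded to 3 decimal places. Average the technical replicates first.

Mean Ct: Mapk7 scramble siRNA 19.150; Mapk7 Fox3 siRNA 20.440; Tbp scramble siRNA 18.635; Tbp Fox3 siRNA 19.485
ΔCt(scramble siRNA) = 19.150 − 18.635 = 0.515
ΔCt(Fox3 siRNA) = 20.440 − 19.485 = 0.955
ΔΔCt = 0.955 − 0.515 = 0.440
Fold change = 2^(−0.440) = 0.7371

0.737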